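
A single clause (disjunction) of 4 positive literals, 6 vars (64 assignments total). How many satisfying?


Step 1: Total=2^6=64
Step 2: Unsat when all 4 false: 2^2=4
Step 3: Sat=64-4=60

60


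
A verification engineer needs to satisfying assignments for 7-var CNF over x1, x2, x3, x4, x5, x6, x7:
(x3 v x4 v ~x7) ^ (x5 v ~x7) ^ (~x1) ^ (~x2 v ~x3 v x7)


CNF with 4 clauses over 7 vars (128 assignments).
An assignment satisfies CNF iff every clause has >=1 true literal.
Check each row (bits = x1,x2,x3,x4,x5,x6,x7; clause T/F shown):
  row 0 [0000000]: clauses=TTTT -> 1
  row 1 [0000001]: clauses=FFTT -> 0
  row 2 [0000010]: clauses=TTTT -> 1
  row 3 [0000011]: clauses=FFTT -> 0
  row 4 [0000100]: clauses=TTTT -> 1
  (every remaining row is evaluated the same way; all 128 results are listed next)
Full result column, 8 rows per line (x1,x2,x3,x4 fixed per line; x5,x6,x7 runs 000..111 left to right):
  rows 0-7 [x1,x2,x3,x4=0000]: 10101010  (ones: 4)
  rows 8-15 [x1,x2,x3,x4=0001]: 10101111  (ones: 6)
  rows 16-23 [x1,x2,x3,x4=0010]: 10101111  (ones: 6)
  rows 24-31 [x1,x2,x3,x4=0011]: 10101111  (ones: 6)
  rows 32-39 [x1,x2,x3,x4=0100]: 10101010  (ones: 4)
  rows 40-47 [x1,x2,x3,x4=0101]: 10101111  (ones: 6)
  rows 48-55 [x1,x2,x3,x4=0110]: 00000101  (ones: 2)
  rows 56-63 [x1,x2,x3,x4=0111]: 00000101  (ones: 2)
  rows 64-71 [x1,x2,x3,x4=1000]: 00000000  (ones: 0)
  rows 72-79 [x1,x2,x3,x4=1001]: 00000000  (ones: 0)
  rows 80-87 [x1,x2,x3,x4=1010]: 00000000  (ones: 0)
  rows 88-95 [x1,x2,x3,x4=1011]: 00000000  (ones: 0)
  rows 96-103 [x1,x2,x3,x4=1100]: 00000000  (ones: 0)
  rows 104-111 [x1,x2,x3,x4=1101]: 00000000  (ones: 0)
  rows 112-119 [x1,x2,x3,x4=1110]: 00000000  (ones: 0)
  rows 120-127 [x1,x2,x3,x4=1111]: 00000000  (ones: 0)
Satisfying assignments = 4+6+6+6+4+6+2+2+0+0+0+0+0+0+0+0 = 36

36


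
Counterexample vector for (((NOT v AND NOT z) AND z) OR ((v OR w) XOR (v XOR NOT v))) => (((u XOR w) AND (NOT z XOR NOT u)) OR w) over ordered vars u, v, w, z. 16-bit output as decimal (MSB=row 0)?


F1 = (((NOT v AND NOT z) AND z) OR ((v OR w) XOR (v XOR NOT v)))
F2 = (((u XOR w) AND (NOT z XOR NOT u)) OR w)
Counterexample to F1=>F2 is where F1=1 and F2=0.
Evaluate each row (bits = u,v,w,z, MSB first):
  row 0 [0000]: F1=1 F2=0 -> F1&~F2 -> 1
  row 1 [0001]: F1=1 F2=0 -> F1&~F2 -> 1
  row 2 [0010]: F1=0 F2=1 -> F1&~F2 -> 0
  row 3 [0011]: F1=0 F2=1 -> F1&~F2 -> 0
  row 4 [0100]: F1=0 F2=0 -> F1&~F2 -> 0
  row 5 [0101]: F1=0 F2=0 -> F1&~F2 -> 0
  row 6 [0110]: F1=0 F2=1 -> F1&~F2 -> 0
  row 7 [0111]: F1=0 F2=1 -> F1&~F2 -> 0
  row 8 [1000]: F1=1 F2=1 -> F1&~F2 -> 0
  row 9 [1001]: F1=1 F2=0 -> F1&~F2 -> 1
  row 10 [1010]: F1=0 F2=1 -> F1&~F2 -> 0
  row 11 [1011]: F1=0 F2=1 -> F1&~F2 -> 0
  row 12 [1100]: F1=0 F2=1 -> F1&~F2 -> 0
  row 13 [1101]: F1=0 F2=0 -> F1&~F2 -> 0
  row 14 [1110]: F1=0 F2=1 -> F1&~F2 -> 0
  row 15 [1111]: F1=0 F2=1 -> F1&~F2 -> 0
Full result column, 4 rows per line (u,v fixed per line; w,z runs 00..11 left to right):
  rows 0-3 [u,v=00]: 1100  = hex C
  rows 4-7 [u,v=01]: 0000  = hex 0
  rows 8-11 [u,v=10]: 0100  = hex 4
  rows 12-15 [u,v=11]: 0000  = hex 0
Counterexample vector (row 0 .. row 15) = 1100000001000000
Output column grouped in 4s = 1100 0000 0100 0000 = 0xC040
Convert to decimal digit by digit (value = value*16 + digit):
  C -> 12
  12*16 + 0 = 192
  192*16 + 4 = 3076
  3076*16 + 0 = 49216
Decimal = 49216

49216


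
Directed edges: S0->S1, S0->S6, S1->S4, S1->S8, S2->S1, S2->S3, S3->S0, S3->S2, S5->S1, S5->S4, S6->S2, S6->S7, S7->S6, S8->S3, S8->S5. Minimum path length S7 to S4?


BFS layer-by-layer from S7:
  dist 0: {S7}
  dist 1: {S6}
  dist 2: {S2}
  dist 3: {S1, S3}
  dist 4: {S0, S4, S8}
  -> S4 reached at distance 4
Shortest path length = 4

4


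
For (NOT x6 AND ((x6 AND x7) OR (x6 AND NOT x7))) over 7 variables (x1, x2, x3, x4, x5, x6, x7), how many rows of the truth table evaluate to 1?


Formula: (NOT x6 AND ((x6 AND x7) OR (x6 AND NOT x7))) over 7 vars (128 rows)
Evaluate each row (x1, x2, x3, x4, x5, x6, x7 as bits, MSB first):
  row 0 [0000000]: (NOT 0 AND ((0 AND 0) OR (0 AND NOT 0))) -> 0
  row 1 [0000001]: (NOT 0 AND ((0 AND 1) OR (0 AND NOT 1))) -> 0
  row 2 [0000010]: (NOT 1 AND ((1 AND 0) OR (1 AND NOT 0))) -> 0
  row 3 [0000011]: (NOT 1 AND ((1 AND 1) OR (1 AND NOT 1))) -> 0
  row 4 [0000100]: (NOT 0 AND ((0 AND 0) OR (0 AND NOT 0))) -> 0
  (every remaining row is evaluated the same way; all 128 results are listed next)
Full result column, 8 rows per line (x1,x2,x3,x4 fixed per line; x5,x6,x7 runs 000..111 left to right):
  rows 0-7 [x1,x2,x3,x4=0000]: 00000000  (ones: 0)
  rows 8-15 [x1,x2,x3,x4=0001]: 00000000  (ones: 0)
  rows 16-23 [x1,x2,x3,x4=0010]: 00000000  (ones: 0)
  rows 24-31 [x1,x2,x3,x4=0011]: 00000000  (ones: 0)
  rows 32-39 [x1,x2,x3,x4=0100]: 00000000  (ones: 0)
  rows 40-47 [x1,x2,x3,x4=0101]: 00000000  (ones: 0)
  rows 48-55 [x1,x2,x3,x4=0110]: 00000000  (ones: 0)
  rows 56-63 [x1,x2,x3,x4=0111]: 00000000  (ones: 0)
  rows 64-71 [x1,x2,x3,x4=1000]: 00000000  (ones: 0)
  rows 72-79 [x1,x2,x3,x4=1001]: 00000000  (ones: 0)
  rows 80-87 [x1,x2,x3,x4=1010]: 00000000  (ones: 0)
  rows 88-95 [x1,x2,x3,x4=1011]: 00000000  (ones: 0)
  rows 96-103 [x1,x2,x3,x4=1100]: 00000000  (ones: 0)
  rows 104-111 [x1,x2,x3,x4=1101]: 00000000  (ones: 0)
  rows 112-119 [x1,x2,x3,x4=1110]: 00000000  (ones: 0)
  rows 120-127 [x1,x2,x3,x4=1111]: 00000000  (ones: 0)
Count of 1-rows = 0+0+0+0+0+0+0+0+0+0+0+0+0+0+0+0 = 0

0


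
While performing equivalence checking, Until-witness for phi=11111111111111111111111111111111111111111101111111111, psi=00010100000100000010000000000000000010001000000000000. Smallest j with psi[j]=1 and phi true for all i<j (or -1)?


(phi U psi) at 0: need smallest j with psi[j]=1 and phi[i]=1 for all i in [0,j).
Scan from step 0:
  step 0: phi=1, psi=0 -> continue
  step 1: phi=1, psi=0 -> continue
  step 2: phi=1, psi=0 -> continue
  step 3: psi=1 and phi held for [0,3) -> witness found
Witness step = 3

3


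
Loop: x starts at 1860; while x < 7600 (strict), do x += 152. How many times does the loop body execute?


Step 1: x goes from 1860 toward 7600 by 152; the body runs while x<7600, so iterations = ceil((bound-start)/step)
Step 2: Distance=5740
Step 3: ceil(5740/152)=38

38


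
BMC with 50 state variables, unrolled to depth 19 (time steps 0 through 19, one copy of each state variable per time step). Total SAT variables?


BMC unrolls to depth k, creating one copy of each state var for steps 0..k.
Step count = 19 + 1 = 20 (steps 0 through 19)
Vars per step = 50
Total = 50 * 20 = 1000

1000


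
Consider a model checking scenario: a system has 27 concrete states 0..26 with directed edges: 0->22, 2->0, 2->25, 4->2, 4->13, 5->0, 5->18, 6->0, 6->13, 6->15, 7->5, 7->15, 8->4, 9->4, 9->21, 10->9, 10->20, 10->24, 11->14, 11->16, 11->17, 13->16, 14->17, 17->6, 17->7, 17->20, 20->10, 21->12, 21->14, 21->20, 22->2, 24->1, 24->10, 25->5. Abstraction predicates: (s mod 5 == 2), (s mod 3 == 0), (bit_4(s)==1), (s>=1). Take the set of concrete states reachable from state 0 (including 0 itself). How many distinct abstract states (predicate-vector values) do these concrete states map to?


BFS from 0:
Concrete reachable: {0, 2, 5, 18, 22, 25}
Abstract via predicates (s mod 5 == 2), (s mod 3 == 0), (bit_4(s)==1), (s>=1):
  (0,0,0,1) <- {5}
  (0,0,1,1) <- {25}
  (0,1,0,0) <- {0}
  (0,1,1,1) <- {18}
  (1,0,0,1) <- {2}
  (1,0,1,1) <- {22}
Distinct abstract states = 6

6


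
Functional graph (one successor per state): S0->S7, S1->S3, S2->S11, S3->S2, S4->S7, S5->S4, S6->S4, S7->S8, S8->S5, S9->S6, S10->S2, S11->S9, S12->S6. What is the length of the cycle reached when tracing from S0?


Trace from S0 until a state repeats:
  S0 -> S7 -> S8 -> S5 -> S4 -> S7
S7 first seen at step 1, revisited at step 5.
Cycle length = 5 - 1 = 4

4


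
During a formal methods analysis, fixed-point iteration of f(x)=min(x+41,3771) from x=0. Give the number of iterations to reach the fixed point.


Step 1: x=0, cap=3771, increment=41
Step 2: x grows by 41 each step until capped at 3771; fixed point is x=3771
Step 3: iterations = ceil(3771/41) = 92

92


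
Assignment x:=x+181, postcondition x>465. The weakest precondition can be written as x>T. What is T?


Formula: wp(x:=E, P) = P[E/x] (substitute E for x in postcondition)
Step 1: Postcondition: x>465
Step 2: Substitute x+181 for x: x+181>465
Step 3: Solve for x: x > 465-181 = 284

284


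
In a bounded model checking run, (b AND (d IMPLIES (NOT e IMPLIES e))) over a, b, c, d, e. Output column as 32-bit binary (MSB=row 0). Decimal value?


Formula: (b AND (d IMPLIES (NOT e IMPLIES e))) over a, b, c, d, e (32 rows)
Evaluate each row (bits = a,b,c,d,e, MSB first):
  row 0 [00000]: (0 AND (0 IMPLIES (NOT 0 IMPLIES 0))) -> 0
  row 1 [00001]: (0 AND (0 IMPLIES (NOT 1 IMPLIES 1))) -> 0
  row 2 [00010]: (0 AND (1 IMPLIES (NOT 0 IMPLIES 0))) -> 0
  row 3 [00011]: (0 AND (1 IMPLIES (NOT 1 IMPLIES 1))) -> 0
  row 4 [00100]: (0 AND (0 IMPLIES (NOT 0 IMPLIES 0))) -> 0
  row 5 [00101]: (0 AND (0 IMPLIES (NOT 1 IMPLIES 1))) -> 0
  row 6 [00110]: (0 AND (1 IMPLIES (NOT 0 IMPLIES 0))) -> 0
  row 7 [00111]: (0 AND (1 IMPLIES (NOT 1 IMPLIES 1))) -> 0
  row 8 [01000]: (1 AND (0 IMPLIES (NOT 0 IMPLIES 0))) -> 1
  row 9 [01001]: (1 AND (0 IMPLIES (NOT 1 IMPLIES 1))) -> 1
  row 10 [01010]: (1 AND (1 IMPLIES (NOT 0 IMPLIES 0))) -> 0
  row 11 [01011]: (1 AND (1 IMPLIES (NOT 1 IMPLIES 1))) -> 1
  row 12 [01100]: (1 AND (0 IMPLIES (NOT 0 IMPLIES 0))) -> 1
  row 13 [01101]: (1 AND (0 IMPLIES (NOT 1 IMPLIES 1))) -> 1
  row 14 [01110]: (1 AND (1 IMPLIES (NOT 0 IMPLIES 0))) -> 0
  row 15 [01111]: (1 AND (1 IMPLIES (NOT 1 IMPLIES 1))) -> 1
  row 16 [10000]: (0 AND (0 IMPLIES (NOT 0 IMPLIES 0))) -> 0
  row 17 [10001]: (0 AND (0 IMPLIES (NOT 1 IMPLIES 1))) -> 0
  row 18 [10010]: (0 AND (1 IMPLIES (NOT 0 IMPLIES 0))) -> 0
  row 19 [10011]: (0 AND (1 IMPLIES (NOT 1 IMPLIES 1))) -> 0
  row 20 [10100]: (0 AND (0 IMPLIES (NOT 0 IMPLIES 0))) -> 0
  row 21 [10101]: (0 AND (0 IMPLIES (NOT 1 IMPLIES 1))) -> 0
  row 22 [10110]: (0 AND (1 IMPLIES (NOT 0 IMPLIES 0))) -> 0
  row 23 [10111]: (0 AND (1 IMPLIES (NOT 1 IMPLIES 1))) -> 0
  row 24 [11000]: (1 AND (0 IMPLIES (NOT 0 IMPLIES 0))) -> 1
  row 25 [11001]: (1 AND (0 IMPLIES (NOT 1 IMPLIES 1))) -> 1
  row 26 [11010]: (1 AND (1 IMPLIES (NOT 0 IMPLIES 0))) -> 0
  row 27 [11011]: (1 AND (1 IMPLIES (NOT 1 IMPLIES 1))) -> 1
  row 28 [11100]: (1 AND (0 IMPLIES (NOT 0 IMPLIES 0))) -> 1
  row 29 [11101]: (1 AND (0 IMPLIES (NOT 1 IMPLIES 1))) -> 1
  row 30 [11110]: (1 AND (1 IMPLIES (NOT 0 IMPLIES 0))) -> 0
  row 31 [11111]: (1 AND (1 IMPLIES (NOT 1 IMPLIES 1))) -> 1
Full result column, 4 rows per line (a,b,c fixed per line; d,e runs 00..11 left to right):
  rows 0-3 [a,b,c=000]: 0000  = hex 0
  rows 4-7 [a,b,c=001]: 0000  = hex 0
  rows 8-11 [a,b,c=010]: 1101  = hex D
  rows 12-15 [a,b,c=011]: 1101  = hex D
  rows 16-19 [a,b,c=100]: 0000  = hex 0
  rows 20-23 [a,b,c=101]: 0000  = hex 0
  rows 24-27 [a,b,c=110]: 1101  = hex D
  rows 28-31 [a,b,c=111]: 1101  = hex D
Output column (row 0 .. row 31) = 00000000110111010000000011011101
Output column grouped in 4s = 0000 0000 1101 1101 0000 0000 1101 1101 = 0x00DD00DD
Convert to decimal digit by digit (value = value*16 + digit):
  0 -> 0
  0*16 + 0 = 0
  0*16 + 13 (D) = 13
  13*16 + 13 (D) = 221
  221*16 + 0 = 3536
  3536*16 + 0 = 56576
  56576*16 + 13 (D) = 905229
  905229*16 + 13 (D) = 14483677
Decimal = 14483677

14483677


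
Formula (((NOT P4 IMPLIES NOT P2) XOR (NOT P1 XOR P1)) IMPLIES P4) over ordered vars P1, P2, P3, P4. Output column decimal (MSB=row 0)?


Formula: (((NOT P4 IMPLIES NOT P2) XOR (NOT P1 XOR P1)) IMPLIES P4) over P1, P2, P3, P4 (16 rows)
Evaluate each row (bits = P1,P2,P3,P4, MSB first):
  row 0 [0000]: (((NOT 0 IMPLIES NOT 0) XOR (NOT 0 XOR 0)) IMPLIES 0) -> 1
  row 1 [0001]: (((NOT 1 IMPLIES NOT 0) XOR (NOT 0 XOR 0)) IMPLIES 1) -> 1
  row 2 [0010]: (((NOT 0 IMPLIES NOT 0) XOR (NOT 0 XOR 0)) IMPLIES 0) -> 1
  row 3 [0011]: (((NOT 1 IMPLIES NOT 0) XOR (NOT 0 XOR 0)) IMPLIES 1) -> 1
  row 4 [0100]: (((NOT 0 IMPLIES NOT 1) XOR (NOT 0 XOR 0)) IMPLIES 0) -> 0
  row 5 [0101]: (((NOT 1 IMPLIES NOT 1) XOR (NOT 0 XOR 0)) IMPLIES 1) -> 1
  row 6 [0110]: (((NOT 0 IMPLIES NOT 1) XOR (NOT 0 XOR 0)) IMPLIES 0) -> 0
  row 7 [0111]: (((NOT 1 IMPLIES NOT 1) XOR (NOT 0 XOR 0)) IMPLIES 1) -> 1
  row 8 [1000]: (((NOT 0 IMPLIES NOT 0) XOR (NOT 1 XOR 1)) IMPLIES 0) -> 1
  row 9 [1001]: (((NOT 1 IMPLIES NOT 0) XOR (NOT 1 XOR 1)) IMPLIES 1) -> 1
  row 10 [1010]: (((NOT 0 IMPLIES NOT 0) XOR (NOT 1 XOR 1)) IMPLIES 0) -> 1
  row 11 [1011]: (((NOT 1 IMPLIES NOT 0) XOR (NOT 1 XOR 1)) IMPLIES 1) -> 1
  row 12 [1100]: (((NOT 0 IMPLIES NOT 1) XOR (NOT 1 XOR 1)) IMPLIES 0) -> 0
  row 13 [1101]: (((NOT 1 IMPLIES NOT 1) XOR (NOT 1 XOR 1)) IMPLIES 1) -> 1
  row 14 [1110]: (((NOT 0 IMPLIES NOT 1) XOR (NOT 1 XOR 1)) IMPLIES 0) -> 0
  row 15 [1111]: (((NOT 1 IMPLIES NOT 1) XOR (NOT 1 XOR 1)) IMPLIES 1) -> 1
Full result column, 4 rows per line (P1,P2 fixed per line; P3,P4 runs 00..11 left to right):
  rows 0-3 [P1,P2=00]: 1111  = hex F
  rows 4-7 [P1,P2=01]: 0101  = hex 5
  rows 8-11 [P1,P2=10]: 1111  = hex F
  rows 12-15 [P1,P2=11]: 0101  = hex 5
Output column (row 0 .. row 15) = 1111010111110101
Output column grouped in 4s = 1111 0101 1111 0101 = 0xF5F5
Convert to decimal digit by digit (value = value*16 + digit):
  F -> 15
  15*16 + 5 = 245
  245*16 + 15 (F) = 3935
  3935*16 + 5 = 62965
Decimal = 62965

62965


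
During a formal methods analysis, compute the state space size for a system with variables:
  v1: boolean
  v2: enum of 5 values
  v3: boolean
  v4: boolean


State space = product of domain sizes of all variables.
Domain sizes:
  v1 (boolean): 2
  v2 (enum of 5 values): 5
  v3 (boolean): 2
  v4 (boolean): 2
Product = 2 * 5 * 2 * 2 = 40

40


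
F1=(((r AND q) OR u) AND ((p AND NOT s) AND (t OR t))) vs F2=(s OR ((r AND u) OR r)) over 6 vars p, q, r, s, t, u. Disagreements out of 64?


F1 = (((r AND q) OR u) AND ((p AND NOT s) AND (t OR t)))
F2 = (s OR ((r AND u) OR r))
Evaluate both on each of 64 rows (bits = p,q,r,s,t,u):
  row 0 [000000]: F1=0 F2=0 -> 0
  row 1 [000001]: F1=0 F2=0 -> 0
  row 2 [000010]: F1=0 F2=0 -> 0
  row 3 [000011]: F1=0 F2=0 -> 0
  row 4 [000100]: F1=0 F2=1 (differ) -> 1
  (every remaining row is evaluated the same way; all 64 results are listed next)
Full result column, 8 rows per line (p,q,r fixed per line; s,t,u runs 000..111 left to right):
  rows 0-7 [p,q,r=000]: 00001111  (ones: 4)
  rows 8-15 [p,q,r=001]: 11111111  (ones: 8)
  rows 16-23 [p,q,r=010]: 00001111  (ones: 4)
  rows 24-31 [p,q,r=011]: 11111111  (ones: 8)
  rows 32-39 [p,q,r=100]: 00011111  (ones: 5)
  rows 40-47 [p,q,r=101]: 11101111  (ones: 7)
  rows 48-55 [p,q,r=110]: 00011111  (ones: 5)
  rows 56-63 [p,q,r=111]: 11001111  (ones: 6)
Disagreements = 4+8+4+8+5+7+5+6 = 47

47


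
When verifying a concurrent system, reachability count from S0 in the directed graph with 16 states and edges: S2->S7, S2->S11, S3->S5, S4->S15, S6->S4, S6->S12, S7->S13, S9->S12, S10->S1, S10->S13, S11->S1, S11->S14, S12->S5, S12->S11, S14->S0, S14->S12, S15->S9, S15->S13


BFS from S0:
  layer 0: {S0}
Reachable set: {S0}
Count = 1

1


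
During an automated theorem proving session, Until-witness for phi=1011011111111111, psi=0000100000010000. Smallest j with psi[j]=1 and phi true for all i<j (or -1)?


(phi U psi) at 0: need smallest j with psi[j]=1 and phi[i]=1 for all i in [0,j).
Scan from step 0:
  step 0: phi=1, psi=0 -> continue
  step 1: phi=0 -> phi-prefix broken from here
  step 4: psi=1 but phi already failed -> not a witness
  step 11: psi=1 but phi already failed -> not a witness
  end of trace: no witness -> -1
Witness step = -1

-1


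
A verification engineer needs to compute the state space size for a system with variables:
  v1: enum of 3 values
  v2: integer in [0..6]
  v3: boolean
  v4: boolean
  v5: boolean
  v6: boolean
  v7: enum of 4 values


State space = product of domain sizes of all variables.
Domain sizes:
  v1 (enum of 3 values): 3
  v2 (integer in [0..6]): 7
  v3 (boolean): 2
  v4 (boolean): 2
  v5 (boolean): 2
  v6 (boolean): 2
  v7 (enum of 4 values): 4
Product = 3 * 7 * 2 * 2 * 2 * 2 * 4 = 1344

1344


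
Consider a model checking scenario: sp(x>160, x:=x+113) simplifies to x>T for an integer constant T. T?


Formula: sp(P, x:=E) = exists old_x. (x = E[old_x/x]) AND P[old_x/x] (old_x is the value of x before the assignment; eliminate old_x by solving x = E[old_x/x] for old_x)
Step 1: Precondition P: x>160, i.e. old_x > 160
Step 2: Assignment gives x = old_x + 113, so old_x = x - 113
Step 3: Substitute into P: x - 113 > 160
Step 4: Simplify: x > 160+113 = 273

273


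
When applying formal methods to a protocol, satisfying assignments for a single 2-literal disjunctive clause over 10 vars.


Step 1: Total=2^10=1024
Step 2: Unsat when all 2 false: 2^8=256
Step 3: Sat=1024-256=768

768


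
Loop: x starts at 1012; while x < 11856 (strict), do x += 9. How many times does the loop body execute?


Step 1: x goes from 1012 toward 11856 by 9; the body runs while x<11856, so iterations = ceil((bound-start)/step)
Step 2: Distance=10844
Step 3: ceil(10844/9)=1205

1205


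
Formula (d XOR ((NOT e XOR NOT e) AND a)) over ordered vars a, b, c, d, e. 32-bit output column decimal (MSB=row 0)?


Formula: (d XOR ((NOT e XOR NOT e) AND a)) over a, b, c, d, e (32 rows)
Evaluate each row (bits = a,b,c,d,e, MSB first):
  row 0 [00000]: (0 XOR ((NOT 0 XOR NOT 0) AND 0)) -> 0
  row 1 [00001]: (0 XOR ((NOT 1 XOR NOT 1) AND 0)) -> 0
  row 2 [00010]: (1 XOR ((NOT 0 XOR NOT 0) AND 0)) -> 1
  row 3 [00011]: (1 XOR ((NOT 1 XOR NOT 1) AND 0)) -> 1
  row 4 [00100]: (0 XOR ((NOT 0 XOR NOT 0) AND 0)) -> 0
  row 5 [00101]: (0 XOR ((NOT 1 XOR NOT 1) AND 0)) -> 0
  row 6 [00110]: (1 XOR ((NOT 0 XOR NOT 0) AND 0)) -> 1
  row 7 [00111]: (1 XOR ((NOT 1 XOR NOT 1) AND 0)) -> 1
  row 8 [01000]: (0 XOR ((NOT 0 XOR NOT 0) AND 0)) -> 0
  row 9 [01001]: (0 XOR ((NOT 1 XOR NOT 1) AND 0)) -> 0
  row 10 [01010]: (1 XOR ((NOT 0 XOR NOT 0) AND 0)) -> 1
  row 11 [01011]: (1 XOR ((NOT 1 XOR NOT 1) AND 0)) -> 1
  row 12 [01100]: (0 XOR ((NOT 0 XOR NOT 0) AND 0)) -> 0
  row 13 [01101]: (0 XOR ((NOT 1 XOR NOT 1) AND 0)) -> 0
  row 14 [01110]: (1 XOR ((NOT 0 XOR NOT 0) AND 0)) -> 1
  row 15 [01111]: (1 XOR ((NOT 1 XOR NOT 1) AND 0)) -> 1
  row 16 [10000]: (0 XOR ((NOT 0 XOR NOT 0) AND 1)) -> 0
  row 17 [10001]: (0 XOR ((NOT 1 XOR NOT 1) AND 1)) -> 0
  row 18 [10010]: (1 XOR ((NOT 0 XOR NOT 0) AND 1)) -> 1
  row 19 [10011]: (1 XOR ((NOT 1 XOR NOT 1) AND 1)) -> 1
  row 20 [10100]: (0 XOR ((NOT 0 XOR NOT 0) AND 1)) -> 0
  row 21 [10101]: (0 XOR ((NOT 1 XOR NOT 1) AND 1)) -> 0
  row 22 [10110]: (1 XOR ((NOT 0 XOR NOT 0) AND 1)) -> 1
  row 23 [10111]: (1 XOR ((NOT 1 XOR NOT 1) AND 1)) -> 1
  row 24 [11000]: (0 XOR ((NOT 0 XOR NOT 0) AND 1)) -> 0
  row 25 [11001]: (0 XOR ((NOT 1 XOR NOT 1) AND 1)) -> 0
  row 26 [11010]: (1 XOR ((NOT 0 XOR NOT 0) AND 1)) -> 1
  row 27 [11011]: (1 XOR ((NOT 1 XOR NOT 1) AND 1)) -> 1
  row 28 [11100]: (0 XOR ((NOT 0 XOR NOT 0) AND 1)) -> 0
  row 29 [11101]: (0 XOR ((NOT 1 XOR NOT 1) AND 1)) -> 0
  row 30 [11110]: (1 XOR ((NOT 0 XOR NOT 0) AND 1)) -> 1
  row 31 [11111]: (1 XOR ((NOT 1 XOR NOT 1) AND 1)) -> 1
Full result column, 4 rows per line (a,b,c fixed per line; d,e runs 00..11 left to right):
  rows 0-3 [a,b,c=000]: 0011  = hex 3
  rows 4-7 [a,b,c=001]: 0011  = hex 3
  rows 8-11 [a,b,c=010]: 0011  = hex 3
  rows 12-15 [a,b,c=011]: 0011  = hex 3
  rows 16-19 [a,b,c=100]: 0011  = hex 3
  rows 20-23 [a,b,c=101]: 0011  = hex 3
  rows 24-27 [a,b,c=110]: 0011  = hex 3
  rows 28-31 [a,b,c=111]: 0011  = hex 3
Output column (row 0 .. row 31) = 00110011001100110011001100110011
Output column grouped in 4s = 0011 0011 0011 0011 0011 0011 0011 0011 = 0x33333333
Convert to decimal digit by digit (value = value*16 + digit):
  3 -> 3
  3*16 + 3 = 51
  51*16 + 3 = 819
  819*16 + 3 = 13107
  13107*16 + 3 = 209715
  209715*16 + 3 = 3355443
  3355443*16 + 3 = 53687091
  53687091*16 + 3 = 858993459
Decimal = 858993459

858993459


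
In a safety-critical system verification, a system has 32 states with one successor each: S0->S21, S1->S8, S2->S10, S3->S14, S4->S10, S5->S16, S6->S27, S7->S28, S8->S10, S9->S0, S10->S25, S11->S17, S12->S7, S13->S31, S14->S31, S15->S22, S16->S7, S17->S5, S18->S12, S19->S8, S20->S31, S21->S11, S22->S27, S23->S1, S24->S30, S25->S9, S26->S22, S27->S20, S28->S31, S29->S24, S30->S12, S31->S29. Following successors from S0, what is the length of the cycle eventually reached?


Trace from S0 until a state repeats:
  S0 -> S21 -> S11 -> S17 -> S5 -> S16 -> S7 -> S28 -> S31 -> S29 -> S24 -> S30 -> S12 -> S7
S7 first seen at step 6, revisited at step 13.
Cycle length = 13 - 6 = 7

7


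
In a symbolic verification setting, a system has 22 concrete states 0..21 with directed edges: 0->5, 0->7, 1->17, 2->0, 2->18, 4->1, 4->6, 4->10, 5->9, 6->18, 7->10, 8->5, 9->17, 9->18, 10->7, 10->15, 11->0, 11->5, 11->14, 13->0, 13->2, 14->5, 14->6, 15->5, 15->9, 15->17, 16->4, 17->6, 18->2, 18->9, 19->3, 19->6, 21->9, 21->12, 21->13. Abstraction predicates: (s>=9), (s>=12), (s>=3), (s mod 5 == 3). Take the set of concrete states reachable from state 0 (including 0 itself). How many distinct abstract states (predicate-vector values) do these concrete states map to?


BFS from 0:
Concrete reachable: {0, 2, 5, 6, 7, 9, 10, 15, 17, 18}
Abstract via predicates (s>=9), (s>=12), (s>=3), (s mod 5 == 3):
  (0,0,0,0) <- {0, 2}
  (0,0,1,0) <- {5, 6, 7}
  (1,0,1,0) <- {9, 10}
  (1,1,1,0) <- {15, 17}
  (1,1,1,1) <- {18}
Distinct abstract states = 5

5


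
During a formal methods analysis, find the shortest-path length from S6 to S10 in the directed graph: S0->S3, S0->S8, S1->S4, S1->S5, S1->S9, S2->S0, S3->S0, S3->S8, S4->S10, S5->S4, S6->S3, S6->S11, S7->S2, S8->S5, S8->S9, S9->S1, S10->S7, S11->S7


BFS layer-by-layer from S6:
  dist 0: {S6}
  dist 1: {S3, S11}
  dist 2: {S0, S7, S8}
  dist 3: {S2, S5, S9}
  dist 4: {S1, S4}
  dist 5: {S10}
  -> S10 reached at distance 5
Shortest path length = 5

5


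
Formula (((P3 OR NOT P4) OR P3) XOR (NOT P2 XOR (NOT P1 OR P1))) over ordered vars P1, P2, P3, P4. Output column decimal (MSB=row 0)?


Formula: (((P3 OR NOT P4) OR P3) XOR (NOT P2 XOR (NOT P1 OR P1))) over P1, P2, P3, P4 (16 rows)
Evaluate each row (bits = P1,P2,P3,P4, MSB first):
  row 0 [0000]: (((0 OR NOT 0) OR 0) XOR (NOT 0 XOR (NOT 0 OR 0))) -> 1
  row 1 [0001]: (((0 OR NOT 1) OR 0) XOR (NOT 0 XOR (NOT 0 OR 0))) -> 0
  row 2 [0010]: (((1 OR NOT 0) OR 1) XOR (NOT 0 XOR (NOT 0 OR 0))) -> 1
  row 3 [0011]: (((1 OR NOT 1) OR 1) XOR (NOT 0 XOR (NOT 0 OR 0))) -> 1
  row 4 [0100]: (((0 OR NOT 0) OR 0) XOR (NOT 1 XOR (NOT 0 OR 0))) -> 0
  row 5 [0101]: (((0 OR NOT 1) OR 0) XOR (NOT 1 XOR (NOT 0 OR 0))) -> 1
  row 6 [0110]: (((1 OR NOT 0) OR 1) XOR (NOT 1 XOR (NOT 0 OR 0))) -> 0
  row 7 [0111]: (((1 OR NOT 1) OR 1) XOR (NOT 1 XOR (NOT 0 OR 0))) -> 0
  row 8 [1000]: (((0 OR NOT 0) OR 0) XOR (NOT 0 XOR (NOT 1 OR 1))) -> 1
  row 9 [1001]: (((0 OR NOT 1) OR 0) XOR (NOT 0 XOR (NOT 1 OR 1))) -> 0
  row 10 [1010]: (((1 OR NOT 0) OR 1) XOR (NOT 0 XOR (NOT 1 OR 1))) -> 1
  row 11 [1011]: (((1 OR NOT 1) OR 1) XOR (NOT 0 XOR (NOT 1 OR 1))) -> 1
  row 12 [1100]: (((0 OR NOT 0) OR 0) XOR (NOT 1 XOR (NOT 1 OR 1))) -> 0
  row 13 [1101]: (((0 OR NOT 1) OR 0) XOR (NOT 1 XOR (NOT 1 OR 1))) -> 1
  row 14 [1110]: (((1 OR NOT 0) OR 1) XOR (NOT 1 XOR (NOT 1 OR 1))) -> 0
  row 15 [1111]: (((1 OR NOT 1) OR 1) XOR (NOT 1 XOR (NOT 1 OR 1))) -> 0
Full result column, 4 rows per line (P1,P2 fixed per line; P3,P4 runs 00..11 left to right):
  rows 0-3 [P1,P2=00]: 1011  = hex B
  rows 4-7 [P1,P2=01]: 0100  = hex 4
  rows 8-11 [P1,P2=10]: 1011  = hex B
  rows 12-15 [P1,P2=11]: 0100  = hex 4
Output column (row 0 .. row 15) = 1011010010110100
Output column grouped in 4s = 1011 0100 1011 0100 = 0xB4B4
Convert to decimal digit by digit (value = value*16 + digit):
  B -> 11
  11*16 + 4 = 180
  180*16 + 11 (B) = 2891
  2891*16 + 4 = 46260
Decimal = 46260

46260


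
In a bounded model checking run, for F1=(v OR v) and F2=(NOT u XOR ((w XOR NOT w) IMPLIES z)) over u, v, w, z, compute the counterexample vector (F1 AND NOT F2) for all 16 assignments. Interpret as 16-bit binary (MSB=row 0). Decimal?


F1 = (v OR v)
F2 = (NOT u XOR ((w XOR NOT w) IMPLIES z))
Counterexample to F1=>F2 is where F1=1 and F2=0.
Evaluate each row (bits = u,v,w,z, MSB first):
  row 0 [0000]: F1=0 F2=1 -> F1&~F2 -> 0
  row 1 [0001]: F1=0 F2=0 -> F1&~F2 -> 0
  row 2 [0010]: F1=0 F2=1 -> F1&~F2 -> 0
  row 3 [0011]: F1=0 F2=0 -> F1&~F2 -> 0
  row 4 [0100]: F1=1 F2=1 -> F1&~F2 -> 0
  row 5 [0101]: F1=1 F2=0 -> F1&~F2 -> 1
  row 6 [0110]: F1=1 F2=1 -> F1&~F2 -> 0
  row 7 [0111]: F1=1 F2=0 -> F1&~F2 -> 1
  row 8 [1000]: F1=0 F2=0 -> F1&~F2 -> 0
  row 9 [1001]: F1=0 F2=1 -> F1&~F2 -> 0
  row 10 [1010]: F1=0 F2=0 -> F1&~F2 -> 0
  row 11 [1011]: F1=0 F2=1 -> F1&~F2 -> 0
  row 12 [1100]: F1=1 F2=0 -> F1&~F2 -> 1
  row 13 [1101]: F1=1 F2=1 -> F1&~F2 -> 0
  row 14 [1110]: F1=1 F2=0 -> F1&~F2 -> 1
  row 15 [1111]: F1=1 F2=1 -> F1&~F2 -> 0
Full result column, 4 rows per line (u,v fixed per line; w,z runs 00..11 left to right):
  rows 0-3 [u,v=00]: 0000  = hex 0
  rows 4-7 [u,v=01]: 0101  = hex 5
  rows 8-11 [u,v=10]: 0000  = hex 0
  rows 12-15 [u,v=11]: 1010  = hex A
Counterexample vector (row 0 .. row 15) = 0000010100001010
Output column grouped in 4s = 0000 0101 0000 1010 = 0x050A
Convert to decimal digit by digit (value = value*16 + digit):
  0 -> 0
  0*16 + 5 = 5
  5*16 + 0 = 80
  80*16 + 10 (A) = 1290
Decimal = 1290

1290


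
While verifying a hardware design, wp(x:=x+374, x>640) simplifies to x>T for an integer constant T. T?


Formula: wp(x:=E, P) = P[E/x] (substitute E for x in postcondition)
Step 1: Postcondition: x>640
Step 2: Substitute x+374 for x: x+374>640
Step 3: Solve for x: x > 640-374 = 266

266


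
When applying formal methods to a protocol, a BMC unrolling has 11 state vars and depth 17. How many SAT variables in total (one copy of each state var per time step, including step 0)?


BMC unrolls to depth k, creating one copy of each state var for steps 0..k.
Step count = 17 + 1 = 18 (steps 0 through 17)
Vars per step = 11
Total = 11 * 18 = 198

198


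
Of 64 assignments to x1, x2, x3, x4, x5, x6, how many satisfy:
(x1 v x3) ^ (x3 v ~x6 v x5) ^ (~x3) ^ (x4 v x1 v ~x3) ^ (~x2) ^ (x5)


CNF with 6 clauses over 6 vars (64 assignments).
An assignment satisfies CNF iff every clause has >=1 true literal.
Check each row (bits = x1,x2,x3,x4,x5,x6; clause T/F shown):
  row 0 [000000]: clauses=FTTTTF -> 0
  row 1 [000001]: clauses=FFTTTF -> 0
  row 2 [000010]: clauses=FTTTTT -> 0
  row 3 [000011]: clauses=FTTTTT -> 0
  row 4 [000100]: clauses=FTTTTF -> 0
  (every remaining row is evaluated the same way; all 64 results are listed next)
Full result column, 8 rows per line (x1,x2,x3 fixed per line; x4,x5,x6 runs 000..111 left to right):
  rows 0-7 [x1,x2,x3=000]: 00000000  (ones: 0)
  rows 8-15 [x1,x2,x3=001]: 00000000  (ones: 0)
  rows 16-23 [x1,x2,x3=010]: 00000000  (ones: 0)
  rows 24-31 [x1,x2,x3=011]: 00000000  (ones: 0)
  rows 32-39 [x1,x2,x3=100]: 00110011  (ones: 4)
  rows 40-47 [x1,x2,x3=101]: 00000000  (ones: 0)
  rows 48-55 [x1,x2,x3=110]: 00000000  (ones: 0)
  rows 56-63 [x1,x2,x3=111]: 00000000  (ones: 0)
Satisfying assignments = 0+0+0+0+4+0+0+0 = 4

4


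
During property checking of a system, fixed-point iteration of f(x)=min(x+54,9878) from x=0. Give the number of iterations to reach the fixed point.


Step 1: x=0, cap=9878, increment=54
Step 2: x grows by 54 each step until capped at 9878; fixed point is x=9878
Step 3: iterations = ceil(9878/54) = 183

183


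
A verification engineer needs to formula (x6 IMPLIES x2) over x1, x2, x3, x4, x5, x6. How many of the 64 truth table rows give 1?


Formula: (x6 IMPLIES x2) over 6 vars (64 rows)
Evaluate each row (x1, x2, x3, x4, x5, x6 as bits, MSB first):
  row 0 [000000]: (0 IMPLIES 0) -> 1
  row 1 [000001]: (1 IMPLIES 0) -> 0
  row 2 [000010]: (0 IMPLIES 0) -> 1
  row 3 [000011]: (1 IMPLIES 0) -> 0
  row 4 [000100]: (0 IMPLIES 0) -> 1
  (every remaining row is evaluated the same way; all 64 results are listed next)
Full result column, 8 rows per line (x1,x2,x3 fixed per line; x4,x5,x6 runs 000..111 left to right):
  rows 0-7 [x1,x2,x3=000]: 10101010  (ones: 4)
  rows 8-15 [x1,x2,x3=001]: 10101010  (ones: 4)
  rows 16-23 [x1,x2,x3=010]: 11111111  (ones: 8)
  rows 24-31 [x1,x2,x3=011]: 11111111  (ones: 8)
  rows 32-39 [x1,x2,x3=100]: 10101010  (ones: 4)
  rows 40-47 [x1,x2,x3=101]: 10101010  (ones: 4)
  rows 48-55 [x1,x2,x3=110]: 11111111  (ones: 8)
  rows 56-63 [x1,x2,x3=111]: 11111111  (ones: 8)
Count of 1-rows = 4+4+8+8+4+4+8+8 = 48

48


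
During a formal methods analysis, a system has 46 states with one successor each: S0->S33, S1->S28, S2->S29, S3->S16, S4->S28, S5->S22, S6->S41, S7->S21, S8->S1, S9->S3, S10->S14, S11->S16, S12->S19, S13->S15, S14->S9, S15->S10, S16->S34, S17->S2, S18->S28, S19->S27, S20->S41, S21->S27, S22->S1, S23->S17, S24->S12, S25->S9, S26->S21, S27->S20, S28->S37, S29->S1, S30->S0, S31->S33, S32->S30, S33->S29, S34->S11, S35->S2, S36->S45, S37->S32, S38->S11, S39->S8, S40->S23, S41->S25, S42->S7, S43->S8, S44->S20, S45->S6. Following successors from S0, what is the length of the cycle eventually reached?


Trace from S0 until a state repeats:
  S0 -> S33 -> S29 -> S1 -> S28 -> S37 -> S32 -> S30 -> S0
S0 first seen at step 0, revisited at step 8.
Cycle length = 8 - 0 = 8

8


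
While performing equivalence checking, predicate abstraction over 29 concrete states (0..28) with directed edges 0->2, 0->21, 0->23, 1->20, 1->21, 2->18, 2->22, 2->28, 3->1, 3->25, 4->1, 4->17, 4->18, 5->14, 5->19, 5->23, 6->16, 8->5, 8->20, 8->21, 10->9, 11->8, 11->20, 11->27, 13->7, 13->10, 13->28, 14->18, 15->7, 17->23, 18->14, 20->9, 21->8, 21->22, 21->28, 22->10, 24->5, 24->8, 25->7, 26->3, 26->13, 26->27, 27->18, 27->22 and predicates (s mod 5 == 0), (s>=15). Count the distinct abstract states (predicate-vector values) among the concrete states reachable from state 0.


BFS from 0:
Concrete reachable: {0, 2, 5, 8, 9, 10, 14, 18, 19, 20, 21, 22, 23, 28}
Abstract via predicates (s mod 5 == 0), (s>=15):
  (0,0) <- {2, 8, 9, 14}
  (0,1) <- {18, 19, 21, 22, 23, 28}
  (1,0) <- {0, 5, 10}
  (1,1) <- {20}
Distinct abstract states = 4

4


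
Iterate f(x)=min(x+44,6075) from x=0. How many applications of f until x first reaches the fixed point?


Step 1: x=0, cap=6075, increment=44
Step 2: x grows by 44 each step until capped at 6075; fixed point is x=6075
Step 3: iterations = ceil(6075/44) = 139

139


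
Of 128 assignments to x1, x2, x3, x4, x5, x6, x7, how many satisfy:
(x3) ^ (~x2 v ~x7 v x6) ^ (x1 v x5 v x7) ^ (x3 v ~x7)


CNF with 4 clauses over 7 vars (128 assignments).
An assignment satisfies CNF iff every clause has >=1 true literal.
Check each row (bits = x1,x2,x3,x4,x5,x6,x7; clause T/F shown):
  row 0 [0000000]: clauses=FTFT -> 0
  row 1 [0000001]: clauses=FTTF -> 0
  row 2 [0000010]: clauses=FTFT -> 0
  row 3 [0000011]: clauses=FTTF -> 0
  row 4 [0000100]: clauses=FTTT -> 0
  (every remaining row is evaluated the same way; all 128 results are listed next)
Full result column, 8 rows per line (x1,x2,x3,x4 fixed per line; x5,x6,x7 runs 000..111 left to right):
  rows 0-7 [x1,x2,x3,x4=0000]: 00000000  (ones: 0)
  rows 8-15 [x1,x2,x3,x4=0001]: 00000000  (ones: 0)
  rows 16-23 [x1,x2,x3,x4=0010]: 01011111  (ones: 6)
  rows 24-31 [x1,x2,x3,x4=0011]: 01011111  (ones: 6)
  rows 32-39 [x1,x2,x3,x4=0100]: 00000000  (ones: 0)
  rows 40-47 [x1,x2,x3,x4=0101]: 00000000  (ones: 0)
  rows 48-55 [x1,x2,x3,x4=0110]: 00011011  (ones: 4)
  rows 56-63 [x1,x2,x3,x4=0111]: 00011011  (ones: 4)
  rows 64-71 [x1,x2,x3,x4=1000]: 00000000  (ones: 0)
  rows 72-79 [x1,x2,x3,x4=1001]: 00000000  (ones: 0)
  rows 80-87 [x1,x2,x3,x4=1010]: 11111111  (ones: 8)
  rows 88-95 [x1,x2,x3,x4=1011]: 11111111  (ones: 8)
  rows 96-103 [x1,x2,x3,x4=1100]: 00000000  (ones: 0)
  rows 104-111 [x1,x2,x3,x4=1101]: 00000000  (ones: 0)
  rows 112-119 [x1,x2,x3,x4=1110]: 10111011  (ones: 6)
  rows 120-127 [x1,x2,x3,x4=1111]: 10111011  (ones: 6)
Satisfying assignments = 0+0+6+6+0+0+4+4+0+0+8+8+0+0+6+6 = 48

48


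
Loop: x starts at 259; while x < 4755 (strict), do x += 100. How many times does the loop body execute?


Step 1: x goes from 259 toward 4755 by 100; the body runs while x<4755, so iterations = ceil((bound-start)/step)
Step 2: Distance=4496
Step 3: ceil(4496/100)=45

45


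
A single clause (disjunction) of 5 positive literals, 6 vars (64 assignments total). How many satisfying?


Step 1: Total=2^6=64
Step 2: Unsat when all 5 false: 2^1=2
Step 3: Sat=64-2=62

62


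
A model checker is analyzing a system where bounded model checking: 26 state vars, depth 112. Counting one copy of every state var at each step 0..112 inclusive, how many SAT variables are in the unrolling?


BMC unrolls to depth k, creating one copy of each state var for steps 0..k.
Step count = 112 + 1 = 113 (steps 0 through 112)
Vars per step = 26
Total = 26 * 113 = 2938

2938


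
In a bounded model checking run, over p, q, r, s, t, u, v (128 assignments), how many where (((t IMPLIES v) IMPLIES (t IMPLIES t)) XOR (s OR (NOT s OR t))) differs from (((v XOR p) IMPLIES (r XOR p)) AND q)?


F1 = (((t IMPLIES v) IMPLIES (t IMPLIES t)) XOR (s OR (NOT s OR t)))
F2 = (((v XOR p) IMPLIES (r XOR p)) AND q)
Evaluate both on each of 128 rows (bits = p,q,r,s,t,u,v):
  row 0 [0000000]: F1=0 F2=0 -> 0
  row 1 [0000001]: F1=0 F2=0 -> 0
  row 2 [0000010]: F1=0 F2=0 -> 0
  row 3 [0000011]: F1=0 F2=0 -> 0
  row 4 [0000100]: F1=0 F2=0 -> 0
  (every remaining row is evaluated the same way; all 128 results are listed next)
Full result column, 8 rows per line (p,q,r,s fixed per line; t,u,v runs 000..111 left to right):
  rows 0-7 [p,q,r,s=0000]: 00000000  (ones: 0)
  rows 8-15 [p,q,r,s=0001]: 00000000  (ones: 0)
  rows 16-23 [p,q,r,s=0010]: 00000000  (ones: 0)
  rows 24-31 [p,q,r,s=0011]: 00000000  (ones: 0)
  rows 32-39 [p,q,r,s=0100]: 10101010  (ones: 4)
  rows 40-47 [p,q,r,s=0101]: 10101010  (ones: 4)
  rows 48-55 [p,q,r,s=0110]: 11111111  (ones: 8)
  rows 56-63 [p,q,r,s=0111]: 11111111  (ones: 8)
  rows 64-71 [p,q,r,s=1000]: 00000000  (ones: 0)
  rows 72-79 [p,q,r,s=1001]: 00000000  (ones: 0)
  rows 80-87 [p,q,r,s=1010]: 00000000  (ones: 0)
  rows 88-95 [p,q,r,s=1011]: 00000000  (ones: 0)
  rows 96-103 [p,q,r,s=1100]: 11111111  (ones: 8)
  rows 104-111 [p,q,r,s=1101]: 11111111  (ones: 8)
  rows 112-119 [p,q,r,s=1110]: 01010101  (ones: 4)
  rows 120-127 [p,q,r,s=1111]: 01010101  (ones: 4)
Disagreements = 0+0+0+0+4+4+8+8+0+0+0+0+8+8+4+4 = 48

48


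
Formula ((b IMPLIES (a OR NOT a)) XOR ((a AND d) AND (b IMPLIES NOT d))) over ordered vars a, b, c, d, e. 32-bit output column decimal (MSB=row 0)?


Formula: ((b IMPLIES (a OR NOT a)) XOR ((a AND d) AND (b IMPLIES NOT d))) over a, b, c, d, e (32 rows)
Evaluate each row (bits = a,b,c,d,e, MSB first):
  row 0 [00000]: ((0 IMPLIES (0 OR NOT 0)) XOR ((0 AND 0) AND (0 IMPLIES NOT 0))) -> 1
  row 1 [00001]: ((0 IMPLIES (0 OR NOT 0)) XOR ((0 AND 0) AND (0 IMPLIES NOT 0))) -> 1
  row 2 [00010]: ((0 IMPLIES (0 OR NOT 0)) XOR ((0 AND 1) AND (0 IMPLIES NOT 1))) -> 1
  row 3 [00011]: ((0 IMPLIES (0 OR NOT 0)) XOR ((0 AND 1) AND (0 IMPLIES NOT 1))) -> 1
  row 4 [00100]: ((0 IMPLIES (0 OR NOT 0)) XOR ((0 AND 0) AND (0 IMPLIES NOT 0))) -> 1
  row 5 [00101]: ((0 IMPLIES (0 OR NOT 0)) XOR ((0 AND 0) AND (0 IMPLIES NOT 0))) -> 1
  row 6 [00110]: ((0 IMPLIES (0 OR NOT 0)) XOR ((0 AND 1) AND (0 IMPLIES NOT 1))) -> 1
  row 7 [00111]: ((0 IMPLIES (0 OR NOT 0)) XOR ((0 AND 1) AND (0 IMPLIES NOT 1))) -> 1
  row 8 [01000]: ((1 IMPLIES (0 OR NOT 0)) XOR ((0 AND 0) AND (1 IMPLIES NOT 0))) -> 1
  row 9 [01001]: ((1 IMPLIES (0 OR NOT 0)) XOR ((0 AND 0) AND (1 IMPLIES NOT 0))) -> 1
  row 10 [01010]: ((1 IMPLIES (0 OR NOT 0)) XOR ((0 AND 1) AND (1 IMPLIES NOT 1))) -> 1
  row 11 [01011]: ((1 IMPLIES (0 OR NOT 0)) XOR ((0 AND 1) AND (1 IMPLIES NOT 1))) -> 1
  row 12 [01100]: ((1 IMPLIES (0 OR NOT 0)) XOR ((0 AND 0) AND (1 IMPLIES NOT 0))) -> 1
  row 13 [01101]: ((1 IMPLIES (0 OR NOT 0)) XOR ((0 AND 0) AND (1 IMPLIES NOT 0))) -> 1
  row 14 [01110]: ((1 IMPLIES (0 OR NOT 0)) XOR ((0 AND 1) AND (1 IMPLIES NOT 1))) -> 1
  row 15 [01111]: ((1 IMPLIES (0 OR NOT 0)) XOR ((0 AND 1) AND (1 IMPLIES NOT 1))) -> 1
  row 16 [10000]: ((0 IMPLIES (1 OR NOT 1)) XOR ((1 AND 0) AND (0 IMPLIES NOT 0))) -> 1
  row 17 [10001]: ((0 IMPLIES (1 OR NOT 1)) XOR ((1 AND 0) AND (0 IMPLIES NOT 0))) -> 1
  row 18 [10010]: ((0 IMPLIES (1 OR NOT 1)) XOR ((1 AND 1) AND (0 IMPLIES NOT 1))) -> 0
  row 19 [10011]: ((0 IMPLIES (1 OR NOT 1)) XOR ((1 AND 1) AND (0 IMPLIES NOT 1))) -> 0
  row 20 [10100]: ((0 IMPLIES (1 OR NOT 1)) XOR ((1 AND 0) AND (0 IMPLIES NOT 0))) -> 1
  row 21 [10101]: ((0 IMPLIES (1 OR NOT 1)) XOR ((1 AND 0) AND (0 IMPLIES NOT 0))) -> 1
  row 22 [10110]: ((0 IMPLIES (1 OR NOT 1)) XOR ((1 AND 1) AND (0 IMPLIES NOT 1))) -> 0
  row 23 [10111]: ((0 IMPLIES (1 OR NOT 1)) XOR ((1 AND 1) AND (0 IMPLIES NOT 1))) -> 0
  row 24 [11000]: ((1 IMPLIES (1 OR NOT 1)) XOR ((1 AND 0) AND (1 IMPLIES NOT 0))) -> 1
  row 25 [11001]: ((1 IMPLIES (1 OR NOT 1)) XOR ((1 AND 0) AND (1 IMPLIES NOT 0))) -> 1
  row 26 [11010]: ((1 IMPLIES (1 OR NOT 1)) XOR ((1 AND 1) AND (1 IMPLIES NOT 1))) -> 1
  row 27 [11011]: ((1 IMPLIES (1 OR NOT 1)) XOR ((1 AND 1) AND (1 IMPLIES NOT 1))) -> 1
  row 28 [11100]: ((1 IMPLIES (1 OR NOT 1)) XOR ((1 AND 0) AND (1 IMPLIES NOT 0))) -> 1
  row 29 [11101]: ((1 IMPLIES (1 OR NOT 1)) XOR ((1 AND 0) AND (1 IMPLIES NOT 0))) -> 1
  row 30 [11110]: ((1 IMPLIES (1 OR NOT 1)) XOR ((1 AND 1) AND (1 IMPLIES NOT 1))) -> 1
  row 31 [11111]: ((1 IMPLIES (1 OR NOT 1)) XOR ((1 AND 1) AND (1 IMPLIES NOT 1))) -> 1
Full result column, 4 rows per line (a,b,c fixed per line; d,e runs 00..11 left to right):
  rows 0-3 [a,b,c=000]: 1111  = hex F
  rows 4-7 [a,b,c=001]: 1111  = hex F
  rows 8-11 [a,b,c=010]: 1111  = hex F
  rows 12-15 [a,b,c=011]: 1111  = hex F
  rows 16-19 [a,b,c=100]: 1100  = hex C
  rows 20-23 [a,b,c=101]: 1100  = hex C
  rows 24-27 [a,b,c=110]: 1111  = hex F
  rows 28-31 [a,b,c=111]: 1111  = hex F
Output column (row 0 .. row 31) = 11111111111111111100110011111111
Output column grouped in 4s = 1111 1111 1111 1111 1100 1100 1111 1111 = 0xFFFFCCFF
Convert to decimal digit by digit (value = value*16 + digit):
  F -> 15
  15*16 + 15 (F) = 255
  255*16 + 15 (F) = 4095
  4095*16 + 15 (F) = 65535
  65535*16 + 12 (C) = 1048572
  1048572*16 + 12 (C) = 16777164
  16777164*16 + 15 (F) = 268434639
  268434639*16 + 15 (F) = 4294954239
Decimal = 4294954239

4294954239


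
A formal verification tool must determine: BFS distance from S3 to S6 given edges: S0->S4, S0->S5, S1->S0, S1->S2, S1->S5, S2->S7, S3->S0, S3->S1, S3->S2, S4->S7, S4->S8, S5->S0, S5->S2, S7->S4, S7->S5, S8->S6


BFS layer-by-layer from S3:
  dist 0: {S3}
  dist 1: {S0, S1, S2}
  dist 2: {S4, S5, S7}
  dist 3: {S8}
  dist 4: {S6}
  -> S6 reached at distance 4
Shortest path length = 4

4


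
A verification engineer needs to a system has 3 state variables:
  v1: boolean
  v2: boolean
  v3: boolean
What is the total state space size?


State space = product of domain sizes of all variables.
Domain sizes:
  v1 (boolean): 2
  v2 (boolean): 2
  v3 (boolean): 2
Product = 2 * 2 * 2 = 8

8


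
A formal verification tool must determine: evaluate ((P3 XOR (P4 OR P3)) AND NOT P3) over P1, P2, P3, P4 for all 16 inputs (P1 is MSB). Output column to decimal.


Formula: ((P3 XOR (P4 OR P3)) AND NOT P3) over P1, P2, P3, P4 (16 rows)
Evaluate each row (bits = P1,P2,P3,P4, MSB first):
  row 0 [0000]: ((0 XOR (0 OR 0)) AND NOT 0) -> 0
  row 1 [0001]: ((0 XOR (1 OR 0)) AND NOT 0) -> 1
  row 2 [0010]: ((1 XOR (0 OR 1)) AND NOT 1) -> 0
  row 3 [0011]: ((1 XOR (1 OR 1)) AND NOT 1) -> 0
  row 4 [0100]: ((0 XOR (0 OR 0)) AND NOT 0) -> 0
  row 5 [0101]: ((0 XOR (1 OR 0)) AND NOT 0) -> 1
  row 6 [0110]: ((1 XOR (0 OR 1)) AND NOT 1) -> 0
  row 7 [0111]: ((1 XOR (1 OR 1)) AND NOT 1) -> 0
  row 8 [1000]: ((0 XOR (0 OR 0)) AND NOT 0) -> 0
  row 9 [1001]: ((0 XOR (1 OR 0)) AND NOT 0) -> 1
  row 10 [1010]: ((1 XOR (0 OR 1)) AND NOT 1) -> 0
  row 11 [1011]: ((1 XOR (1 OR 1)) AND NOT 1) -> 0
  row 12 [1100]: ((0 XOR (0 OR 0)) AND NOT 0) -> 0
  row 13 [1101]: ((0 XOR (1 OR 0)) AND NOT 0) -> 1
  row 14 [1110]: ((1 XOR (0 OR 1)) AND NOT 1) -> 0
  row 15 [1111]: ((1 XOR (1 OR 1)) AND NOT 1) -> 0
Full result column, 4 rows per line (P1,P2 fixed per line; P3,P4 runs 00..11 left to right):
  rows 0-3 [P1,P2=00]: 0100  = hex 4
  rows 4-7 [P1,P2=01]: 0100  = hex 4
  rows 8-11 [P1,P2=10]: 0100  = hex 4
  rows 12-15 [P1,P2=11]: 0100  = hex 4
Output column (row 0 .. row 15) = 0100010001000100
Output column grouped in 4s = 0100 0100 0100 0100 = 0x4444
Convert to decimal digit by digit (value = value*16 + digit):
  4 -> 4
  4*16 + 4 = 68
  68*16 + 4 = 1092
  1092*16 + 4 = 17476
Decimal = 17476

17476
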